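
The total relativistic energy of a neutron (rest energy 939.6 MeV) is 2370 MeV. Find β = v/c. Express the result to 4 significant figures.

0.9181

Total energy E = γmc² gives γ = 2370/939.6 = 2.5223.
Hence β = √(1 − 1/γ²) = √(1 − 0.157183) = √0.842817 = 0.9181.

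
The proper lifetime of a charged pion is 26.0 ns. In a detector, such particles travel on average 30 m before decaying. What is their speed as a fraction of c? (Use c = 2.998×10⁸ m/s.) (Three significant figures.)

Let x = d/(cτ) = 30.00 m / (2.998×10⁸ m/s × 2.600×10^-8 s) = 3.8487. Since d = βγcτ, x = βγ = β/√(1−β²).
Solving: β² = x²/(1+x²) = 14.8125/15.8125 = 0.936759, so β = 0.968.

0.968c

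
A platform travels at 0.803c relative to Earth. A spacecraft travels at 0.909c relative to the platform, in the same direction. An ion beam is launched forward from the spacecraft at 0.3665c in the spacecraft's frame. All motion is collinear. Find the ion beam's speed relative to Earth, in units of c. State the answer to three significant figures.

0.995c

First combine the ion beam and spacecraft (S''→S'): u₁ = (0.3665 + 0.909)/(1 + 0.3665×0.909) = 1.2755/1.3331485 = 0.95676.
Then combine with the platform (S'→S): u = (0.95676 + 0.803)/(1 + 0.95676×0.803) = 1.75976/1.76827828 = 0.99518.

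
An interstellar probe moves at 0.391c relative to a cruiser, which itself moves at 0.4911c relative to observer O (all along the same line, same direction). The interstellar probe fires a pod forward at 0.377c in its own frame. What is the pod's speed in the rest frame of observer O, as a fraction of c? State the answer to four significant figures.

0.8734c

Apply u = (u'+v)/(1+u'v) twice. Pod in the cruiser frame: (0.377+0.391)/(1+0.377·0.391) = 0.768/1.147407 = 0.66934c.
That velocity, transformed to the rest frame of observer O: (0.66934+0.4911)/(1+0.66934·0.4911) = 1.16044/1.328712874 = 0.87336c.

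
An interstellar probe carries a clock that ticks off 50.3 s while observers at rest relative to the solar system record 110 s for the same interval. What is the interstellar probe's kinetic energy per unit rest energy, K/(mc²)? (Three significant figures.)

The time-dilation ratio gives γ = 110/50.3 = 2.18688.
Since K = (γ−1)mc², K/(mc²) = 2.18688 − 1 = 1.19.

1.19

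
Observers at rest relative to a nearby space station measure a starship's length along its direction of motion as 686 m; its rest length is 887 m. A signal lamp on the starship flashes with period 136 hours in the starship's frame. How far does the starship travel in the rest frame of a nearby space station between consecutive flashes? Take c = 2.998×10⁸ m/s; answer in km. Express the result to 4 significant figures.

1.203×10^11 km

γ = L₀/L = 887/686 = 1.293.
β = √(1 − 1/γ²) = 0.63392. Lab-frame period = γτ = 1.293×136 hours = 175.85 hours. Distance = βc × γτ = 0.63392 × 2.998×10⁸ m/s × 633060 s = 1.2031×10^14 m = 1.203×10^11 km.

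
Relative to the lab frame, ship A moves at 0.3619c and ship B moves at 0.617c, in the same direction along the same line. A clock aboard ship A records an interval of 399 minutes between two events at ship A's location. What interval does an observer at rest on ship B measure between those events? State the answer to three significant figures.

Transform ship A's velocity into ship B's frame: (0.3619 − 0.617)/(1 − 0.3619·0.617) = −0.2551/0.7767077, so the relative speed is 0.32844c.
γ for this relative speed: γ = 1/√(1 − 0.107873) = 1.0587.
The clock on ship A records proper time, so ship B measures Δt = γΔτ = 1.0587 × 399 = 422 minutes.

422 minutes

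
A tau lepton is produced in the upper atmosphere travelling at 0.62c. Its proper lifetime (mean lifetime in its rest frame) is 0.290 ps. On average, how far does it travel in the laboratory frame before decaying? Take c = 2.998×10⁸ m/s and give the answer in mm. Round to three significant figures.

With β = 0.62, γ = 1/√(1 − 0.62²) = 1/√0.6156 = 1.2745.
Lab-frame lifetime: Δt = γτ = 1.2745 × 0.290 ps = 0.3696 ps.
Distance: d = vΔt = 0.62 × 2.998×10⁸ m/s × 3.6960×10^-13 s = 6.87×10^-5 m = 0.0687 mm.

0.0687 mm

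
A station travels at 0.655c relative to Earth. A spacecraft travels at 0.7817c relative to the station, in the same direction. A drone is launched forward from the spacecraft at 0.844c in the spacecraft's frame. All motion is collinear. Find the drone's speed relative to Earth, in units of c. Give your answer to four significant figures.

Apply u = (u'+v)/(1+u'v) twice. Drone in the station frame: (0.844+0.7817)/(1+0.844·0.7817) = 1.6257/1.6597548 = 0.97948c.
That velocity, transformed to the rest frame of Earth: (0.97948+0.655)/(1+0.97948·0.655) = 1.63448/1.6415594 = 0.99569c.

0.9957c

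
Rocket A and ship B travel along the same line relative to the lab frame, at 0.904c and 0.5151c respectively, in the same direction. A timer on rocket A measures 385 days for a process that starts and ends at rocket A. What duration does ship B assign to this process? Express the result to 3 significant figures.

Speed of rocket A in ship B's frame: u = (v_A − v_B)/(1 − v_A v_B/c²) = (0.904 − 0.5151)/(1 − 0.904×0.5151) = 0.3889/0.5343496 = 0.7278; |u| = 0.7278c.
At |u| = 0.7278c, γ = (1 − 0.529693)^(−1/2) = 1.4582.
The clock on rocket A records proper time, so ship B measures Δt = γΔτ = 1.4582 × 385 = 561 days.

561 days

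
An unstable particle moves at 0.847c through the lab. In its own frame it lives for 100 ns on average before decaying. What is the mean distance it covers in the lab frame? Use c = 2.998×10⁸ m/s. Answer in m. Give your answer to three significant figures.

47.8 m

With β = 0.847, γ = 1/√(1 − 0.847²) = 1/√0.282591 = 1.8811.
Lab-frame lifetime: Δt = γτ = 1.8811 × 100 ns = 188.11 ns.
Distance: d = vΔt = 0.847 × 2.998×10⁸ m/s × 1.8811×10^-7 s = 47.8 m.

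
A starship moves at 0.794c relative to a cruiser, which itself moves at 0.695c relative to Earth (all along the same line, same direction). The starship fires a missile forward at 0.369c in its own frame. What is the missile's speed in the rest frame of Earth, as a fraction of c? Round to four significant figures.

0.9811c

First combine the missile and starship (S''→S'): u₁ = (0.369 + 0.794)/(1 + 0.369×0.794) = 1.163/1.292986 = 0.89947.
Then combine with the cruiser (S'→S): u = (0.89947 + 0.695)/(1 + 0.89947×0.695) = 1.59447/1.62513165 = 0.98113.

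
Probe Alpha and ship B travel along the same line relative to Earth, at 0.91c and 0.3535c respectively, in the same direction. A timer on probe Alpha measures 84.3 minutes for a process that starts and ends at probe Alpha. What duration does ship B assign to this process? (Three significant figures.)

147 minutes

Transform probe Alpha's velocity into ship B's frame: (0.91 − 0.3535)/(1 − 0.91·0.3535) = 0.5565/0.678315, so the relative speed is 0.82042c.
At |u| = 0.82042c, γ = (1 − 0.673089)^(−1/2) = 1.749.
The clock on probe Alpha records proper time, so ship B measures Δt = γΔτ = 1.749 × 84.3 = 147 minutes.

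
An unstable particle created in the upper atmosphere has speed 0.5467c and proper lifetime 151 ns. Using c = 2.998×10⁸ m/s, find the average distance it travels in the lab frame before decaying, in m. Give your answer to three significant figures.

Lorentz factor: γ = (1 − 0.29888089)^(−1/2) = 1.1943.
Lab-frame lifetime: Δt = γτ = 1.1943 × 151 ns = 180.34 ns.
Distance: d = vΔt = 0.5467 × 2.998×10⁸ m/s × 1.8034×10^-7 s = 29.6 m.

29.6 m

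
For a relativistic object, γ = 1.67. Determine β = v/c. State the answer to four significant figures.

β = √(1 − 1/γ²) = √(1 − 1/2.7889) = √0.641436 = 0.8009.

0.8009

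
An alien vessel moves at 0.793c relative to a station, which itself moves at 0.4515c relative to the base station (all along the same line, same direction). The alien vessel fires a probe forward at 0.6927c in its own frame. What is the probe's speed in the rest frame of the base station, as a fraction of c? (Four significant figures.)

0.9843c

Compose velocities in two stages. Stage 1 (into S'): u₁ = (0.6927+0.793)/(1+0.6927×0.793) = 0.95894.
Stage 2 (into S): u = (0.95894+0.4515)/(1+0.95894×0.4515) = 0.98428, so the speed is 0.9843c.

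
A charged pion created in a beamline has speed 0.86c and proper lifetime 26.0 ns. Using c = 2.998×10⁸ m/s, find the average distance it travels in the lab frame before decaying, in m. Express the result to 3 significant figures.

β² = 0.7396, so γ = 1/√0.2604 = 1.9597.
Lab-frame lifetime: Δt = γτ = 1.9597 × 26.0 ns = 50.952 ns.
Distance: d = vΔt = 0.86 × 2.998×10⁸ m/s × 5.0952×10^-8 s = 13.1 m.

13.1 m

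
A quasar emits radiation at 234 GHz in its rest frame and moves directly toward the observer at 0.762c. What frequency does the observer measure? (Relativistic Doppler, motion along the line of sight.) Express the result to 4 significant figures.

636.7 GHz

Relativistic Doppler (source moving toward): f_obs = f_src · √((1+β)/(1−β)).
With β = 0.762: factor = √(1.762/0.238) = 2.7209.
f_obs = 234 × 2.7209 = 636.7 GHz.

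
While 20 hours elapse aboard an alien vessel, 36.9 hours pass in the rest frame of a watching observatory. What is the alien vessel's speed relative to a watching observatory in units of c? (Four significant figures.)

0.8404c

γ = Δt/Δτ = 36.9/20 = 1.845.
β = √(1 − 1/γ²) = √(1 − 0.29377) = √0.70623 = 0.8404.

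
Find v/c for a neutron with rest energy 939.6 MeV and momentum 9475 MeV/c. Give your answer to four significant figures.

pc/(mc²) = 9475/939.6 = 10.084 = βγ = β/√(1−β²).
So β² = x²/(1 + x²) with x = 10.084: x² = 101.687, β² = 101.687/102.687 = 0.990262, β = 0.9951.

0.9951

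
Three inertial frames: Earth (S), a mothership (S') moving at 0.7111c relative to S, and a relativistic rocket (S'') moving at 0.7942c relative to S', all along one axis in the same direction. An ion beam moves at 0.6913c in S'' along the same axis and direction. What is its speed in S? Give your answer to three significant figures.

Apply u = (u'+v)/(1+u'v) twice. Ion beam in the mothership frame: (0.6913+0.7942)/(1+0.6913·0.7942) = 1.4855/1.54903046 = 0.95899c.
That velocity, transformed to the rest frame of Earth: (0.95899+0.7111)/(1+0.95899·0.7111) = 1.67009/1.681937789 = 0.99296c.

0.993c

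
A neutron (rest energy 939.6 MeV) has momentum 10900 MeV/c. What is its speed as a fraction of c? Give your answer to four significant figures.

βγ = pc/(mc²) = 10900/939.6 = 11.601.
Since γ² = 1 + (βγ)² = 135.583, γ = √135.583 = 11.644, and β = (βγ)/γ = 11.601/11.644 = 0.9963.

0.9963c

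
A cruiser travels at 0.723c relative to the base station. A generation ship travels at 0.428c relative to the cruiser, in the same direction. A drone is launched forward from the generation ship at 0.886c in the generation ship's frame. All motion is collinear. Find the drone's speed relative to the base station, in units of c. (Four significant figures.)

Compose velocities in two stages. Stage 1 (into S'): u₁ = (0.886+0.428)/(1+0.886×0.428) = 0.95272.
Stage 2 (into S): u = (0.95272+0.723)/(1+0.95272×0.723) = 0.99225, so the speed is 0.9922c.

0.9922c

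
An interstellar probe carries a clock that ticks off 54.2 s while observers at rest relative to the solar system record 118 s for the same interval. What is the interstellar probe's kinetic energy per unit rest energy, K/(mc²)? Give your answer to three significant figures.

γ = Δt/Δτ = 118/54.2 = 2.17712.
Since K = (γ−1)mc², K/(mc²) = 2.17712 − 1 = 1.18.

1.18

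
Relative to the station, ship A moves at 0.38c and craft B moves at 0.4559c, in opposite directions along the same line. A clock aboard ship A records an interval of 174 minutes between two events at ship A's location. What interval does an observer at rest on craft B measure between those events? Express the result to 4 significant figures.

Speed of ship A in craft B's frame: u = (v_A + v_B)/(1 + v_A v_B/c²) = (0.38 + 0.4559)/(1 + 0.38×0.4559) = 0.8359/1.173242 = 0.71247; |u| = 0.71247c.
At |u| = 0.71247c, γ = (1 − 0.507614)^(−1/2) = 1.4251.
The clock on ship A records proper time, so craft B measures Δt = γΔτ = 1.4251 × 174 = 248.0 minutes.

248.0 minutes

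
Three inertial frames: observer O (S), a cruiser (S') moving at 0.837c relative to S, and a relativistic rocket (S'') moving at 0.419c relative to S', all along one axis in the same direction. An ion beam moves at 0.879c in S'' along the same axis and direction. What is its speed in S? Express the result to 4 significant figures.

Apply u = (u'+v)/(1+u'v) twice. Ion beam in the cruiser frame: (0.879+0.419)/(1+0.879·0.419) = 1.298/1.368301 = 0.94862c.
That velocity, transformed to the rest frame of observer O: (0.94862+0.837)/(1+0.94862·0.837) = 1.78562/1.79399494 = 0.99533c.

0.9953c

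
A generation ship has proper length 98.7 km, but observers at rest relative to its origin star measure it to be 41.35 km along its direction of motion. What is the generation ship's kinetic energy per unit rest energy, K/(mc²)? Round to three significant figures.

Length contraction gives γ = L₀/L = 98.7/41.35 = 2.38694.
K/(mc²) = γ − 1 = 2.38694 − 1 = 1.39.

1.39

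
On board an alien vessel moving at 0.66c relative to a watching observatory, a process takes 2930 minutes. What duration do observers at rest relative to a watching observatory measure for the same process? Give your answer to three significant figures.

With β = 0.66, γ = 1/√(1 − 0.66²) = 1/√0.5644 = 1.3311.
Time dilation: Δt = γ·Δτ = 1.3311 × 2930 = 3900 minutes.

3900 minutes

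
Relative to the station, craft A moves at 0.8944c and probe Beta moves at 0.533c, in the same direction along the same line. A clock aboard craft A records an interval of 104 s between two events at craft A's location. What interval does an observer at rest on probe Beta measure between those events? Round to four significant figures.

Speed of craft A in probe Beta's frame: u = (v_A − v_B)/(1 − v_A v_B/c²) = (0.8944 − 0.533)/(1 − 0.8944×0.533) = 0.3614/0.5232848 = 0.69064; |u| = 0.69064c.
At |u| = 0.69064c, γ = (1 − 0.476984)^(−1/2) = 1.3827.
The clock on craft A records proper time, so probe Beta measures Δt = γΔτ = 1.3827 × 104 = 143.8 s.

143.8 s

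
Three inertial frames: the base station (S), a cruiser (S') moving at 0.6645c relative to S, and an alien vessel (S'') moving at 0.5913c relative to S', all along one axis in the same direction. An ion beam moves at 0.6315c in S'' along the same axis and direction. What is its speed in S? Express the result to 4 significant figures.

0.9769c

First combine the ion beam and alien vessel (S''→S'): u₁ = (0.6315 + 0.5913)/(1 + 0.6315×0.5913) = 1.2228/1.37340595 = 0.89034.
Then combine with the cruiser (S'→S): u = (0.89034 + 0.6645)/(1 + 0.89034×0.6645) = 1.55484/1.59163093 = 0.97688.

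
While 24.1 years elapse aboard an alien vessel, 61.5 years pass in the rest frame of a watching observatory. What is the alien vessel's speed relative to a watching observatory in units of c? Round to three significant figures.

0.920c

γ = Δt/Δτ = 61.5/24.1 = 2.5519.
β = √(1 − 1/γ²) = √(1 − 0.153558) = √0.846442 = 0.920.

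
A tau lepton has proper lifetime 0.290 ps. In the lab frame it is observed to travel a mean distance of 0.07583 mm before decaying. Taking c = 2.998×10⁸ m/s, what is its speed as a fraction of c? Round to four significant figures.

0.6573c

Lab distance = (lab lifetime)·v = γτ·βc, so βγ = d/(cτ) = 7.583×10^-5/(2.998×10⁸ × 2.900×10^-13) = 0.87219.
With βγ = 0.87219: γ² = 1 + (βγ)² = 1.760715, and β = (βγ)/γ = 0.87219/1.32692 = 0.6573.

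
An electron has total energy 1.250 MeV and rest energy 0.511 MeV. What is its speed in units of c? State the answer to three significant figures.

0.913c

Total energy E = γmc² gives γ = 1.250/0.511 = 2.4462.
Hence β = √(1 − 1/γ²) = √(1 − 0.167115) = √0.832885 = 0.913.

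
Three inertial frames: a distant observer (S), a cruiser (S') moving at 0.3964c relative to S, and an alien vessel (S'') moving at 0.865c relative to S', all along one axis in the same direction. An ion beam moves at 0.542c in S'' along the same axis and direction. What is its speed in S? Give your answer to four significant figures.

0.9816c

First combine the ion beam and alien vessel (S''→S'): u₁ = (0.542 + 0.865)/(1 + 0.542×0.865) = 1.407/1.46883 = 0.95791.
Then combine with the cruiser (S'→S): u = (0.95791 + 0.3964)/(1 + 0.95791×0.3964) = 1.35431/1.379715524 = 0.98159.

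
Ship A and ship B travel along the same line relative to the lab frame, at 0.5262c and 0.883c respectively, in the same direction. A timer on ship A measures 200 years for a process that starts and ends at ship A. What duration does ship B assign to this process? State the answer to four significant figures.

The velocity of ship A relative to ship B is (0.5262 − 0.883)c / (1 − 0.5262×0.883) = −0.66646c; relative speed 0.66646c.
γ for this relative speed: γ = 1/√(1 − 0.444169) = 1.3413.
The clock on ship A records proper time, so ship B measures Δt = γΔτ = 1.3413 × 200 = 268.3 years.

268.3 years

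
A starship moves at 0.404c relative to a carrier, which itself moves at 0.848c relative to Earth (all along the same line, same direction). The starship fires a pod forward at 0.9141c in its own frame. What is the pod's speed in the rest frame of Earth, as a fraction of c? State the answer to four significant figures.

0.9969c

First combine the pod and starship (S''→S'): u₁ = (0.9141 + 0.404)/(1 + 0.9141×0.404) = 1.3181/1.3692964 = 0.96261.
Then combine with the carrier (S'→S): u = (0.96261 + 0.848)/(1 + 0.96261×0.848) = 1.81061/1.81629328 = 0.99687.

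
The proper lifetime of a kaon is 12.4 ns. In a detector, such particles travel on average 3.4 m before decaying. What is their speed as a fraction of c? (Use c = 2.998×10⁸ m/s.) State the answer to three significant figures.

Lab distance = (lab lifetime)·v = γτ·βc, so βγ = d/(cτ) = 3.400/(2.998×10⁸ × 1.240×10^-8) = 0.91459.
With βγ = 0.91459: γ² = 1 + (βγ)² = 1.836475, and β = (βγ)/γ = 0.91459/1.35517 = 0.675.

0.675c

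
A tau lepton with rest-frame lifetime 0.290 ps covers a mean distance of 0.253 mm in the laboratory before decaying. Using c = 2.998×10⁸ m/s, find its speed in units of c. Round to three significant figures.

0.946c

d = βγcτ ⇒ βγ = d/(cτ) = 2.530×10^-4 m / (8.6942×10^-5 m) = 2.91.
β = (βγ)/√(1+(βγ)²) = 2.91/√9.4681 = 0.946.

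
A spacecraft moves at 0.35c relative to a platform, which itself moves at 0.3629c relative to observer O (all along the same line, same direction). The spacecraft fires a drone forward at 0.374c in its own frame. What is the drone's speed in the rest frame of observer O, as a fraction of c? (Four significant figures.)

First combine the drone and spacecraft (S''→S'): u₁ = (0.374 + 0.35)/(1 + 0.374×0.35) = 0.724/1.1309 = 0.6402.
Then combine with the platform (S'→S): u = (0.6402 + 0.3629)/(1 + 0.6402×0.3629) = 1.0031/1.23232858 = 0.81399.

0.8140c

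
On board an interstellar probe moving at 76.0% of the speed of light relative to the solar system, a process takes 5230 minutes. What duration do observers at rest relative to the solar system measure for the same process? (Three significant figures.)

8050 minutes

With β = 0.76, γ = 1/√(1 − 0.76²) = 1/√0.4224 = 1.5386.
Time dilation: Δt = γ·Δτ = 1.5386 × 5230 = 8050 minutes.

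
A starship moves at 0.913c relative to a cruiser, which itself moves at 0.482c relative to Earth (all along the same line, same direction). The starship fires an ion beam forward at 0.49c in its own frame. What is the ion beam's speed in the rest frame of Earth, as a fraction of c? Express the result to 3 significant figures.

0.989c

Apply u = (u'+v)/(1+u'v) twice. Ion beam in the cruiser frame: (0.49+0.913)/(1+0.49·0.913) = 1.403/1.44737 = 0.96934c.
That velocity, transformed to the rest frame of Earth: (0.96934+0.482)/(1+0.96934·0.482) = 1.45134/1.46722188 = 0.98918c.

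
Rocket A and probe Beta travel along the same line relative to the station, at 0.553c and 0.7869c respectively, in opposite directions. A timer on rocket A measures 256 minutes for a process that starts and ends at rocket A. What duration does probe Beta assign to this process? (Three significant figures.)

The velocity of rocket A relative to probe Beta is (0.553 + 0.7869)c / (1 + 0.553×0.7869) = 0.93363c; relative speed 0.93363c.
At |u| = 0.93363c, γ = (1 − 0.871665)^(−1/2) = 2.7914.
The clock on rocket A records proper time, so probe Beta measures Δt = γΔτ = 2.7914 × 256 = 715 minutes.

715 minutes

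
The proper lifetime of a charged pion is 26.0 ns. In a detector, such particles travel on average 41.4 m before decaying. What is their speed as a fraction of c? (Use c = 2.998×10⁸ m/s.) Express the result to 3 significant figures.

0.983c

Lab distance = (lab lifetime)·v = γτ·βc, so βγ = d/(cτ) = 41.40/(2.998×10⁸ × 2.600×10^-8) = 5.3112.
With βγ = 5.3112: γ² = 1 + (βγ)² = 29.2088, and β = (βγ)/γ = 5.3112/5.40452 = 0.983.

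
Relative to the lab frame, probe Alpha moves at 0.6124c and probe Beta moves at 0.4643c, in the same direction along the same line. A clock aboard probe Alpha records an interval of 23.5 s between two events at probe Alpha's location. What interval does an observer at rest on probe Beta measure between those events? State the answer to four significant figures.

24.02 s

Transform probe Alpha's velocity into probe Beta's frame: (0.6124 − 0.4643)/(1 − 0.6124·0.4643) = 0.1481/0.71566268, so the relative speed is 0.20694c.
At |u| = 0.20694c, γ = (1 − 0.0428242)^(−1/2) = 1.0221.
Probe Alpha's interval is proper; time dilation gives Δt_B = γΔτ = 1.0221 × 23.5 s = 24.02 s.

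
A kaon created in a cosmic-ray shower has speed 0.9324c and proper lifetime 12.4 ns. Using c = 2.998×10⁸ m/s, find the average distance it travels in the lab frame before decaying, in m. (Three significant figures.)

γ = 1/√(1 − β²) = 1/√(1 − 0.86936976) = 1/√0.13063024 = 1/0.361428 = 2.7668.
Lab-frame lifetime: Δt = γτ = 2.7668 × 12.4 ns = 34.308 ns.
Distance: d = vΔt = 0.9324 × 2.998×10⁸ m/s × 3.4308×10^-8 s = 9.59 m.

9.59 m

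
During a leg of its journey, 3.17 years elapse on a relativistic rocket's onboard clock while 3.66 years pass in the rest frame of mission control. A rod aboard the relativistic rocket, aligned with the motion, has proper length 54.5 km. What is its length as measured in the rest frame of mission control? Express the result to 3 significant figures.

47.2 km

The time-dilation ratio gives γ = 3.66/3.17 = 1.15457.
L = L₀/γ = 54.5/1.15457 = 47.2 km.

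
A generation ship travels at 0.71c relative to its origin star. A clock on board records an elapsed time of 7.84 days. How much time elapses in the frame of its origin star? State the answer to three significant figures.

11.1 days

β² = 0.5041, so γ = 1/√0.4959 = 1.42.
Time dilation: Δt = γ·Δτ = 1.42 × 7.84 = 11.1 days.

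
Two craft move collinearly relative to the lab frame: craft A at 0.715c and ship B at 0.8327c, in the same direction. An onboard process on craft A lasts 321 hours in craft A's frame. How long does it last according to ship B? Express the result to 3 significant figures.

336 hours

Transform craft A's velocity into ship B's frame: (0.715 − 0.8327)/(1 − 0.715·0.8327) = −0.1177/0.4046195, so the relative speed is 0.29089c.
γ for this relative speed: γ = 1/√(1 − 0.084617) = 1.0452.
Craft A's interval is proper; time dilation gives Δt_B = γΔτ = 1.0452 × 321 hours = 336 hours.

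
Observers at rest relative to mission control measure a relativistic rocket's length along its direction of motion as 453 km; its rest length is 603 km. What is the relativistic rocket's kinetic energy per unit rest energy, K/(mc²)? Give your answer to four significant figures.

γ = L₀/L = 603/453 = 1.33113.
K/(mc²) = γ − 1 = 1.33113 − 1 = 0.3311.

0.3311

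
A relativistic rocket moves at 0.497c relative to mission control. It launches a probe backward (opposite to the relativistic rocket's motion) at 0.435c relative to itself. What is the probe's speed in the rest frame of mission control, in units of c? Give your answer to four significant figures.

0.07910c

In units of c, u = (u' + v)/(1 + u'v) with u' = −0.435 and v = 0.497.
Numerator: −0.435 + 0.497 = 0.062. Denominator: 1 + (−0.435)(0.497) = 0.783805.
u = 0.062/0.783805 = 0.079101, so the speed is 0.07910c.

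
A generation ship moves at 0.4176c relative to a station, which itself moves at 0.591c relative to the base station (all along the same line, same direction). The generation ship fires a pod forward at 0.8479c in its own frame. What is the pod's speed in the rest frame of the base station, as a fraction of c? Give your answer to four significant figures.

0.9828c

Apply u = (u'+v)/(1+u'v) twice. Pod in the station frame: (0.8479+0.4176)/(1+0.8479·0.4176) = 1.2655/1.35408304 = 0.93458c.
That velocity, transformed to the rest frame of the base station: (0.93458+0.591)/(1+0.93458·0.591) = 1.52558/1.55233678 = 0.98276c.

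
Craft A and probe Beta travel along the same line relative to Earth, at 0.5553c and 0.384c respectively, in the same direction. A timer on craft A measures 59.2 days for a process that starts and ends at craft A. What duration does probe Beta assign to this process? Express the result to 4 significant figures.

60.66 days

The velocity of craft A relative to probe Beta is (0.5553 − 0.384)c / (1 − 0.5553×0.384) = 0.21773c; relative speed 0.21773c.
At |u| = 0.21773c, γ = (1 − 0.0474064)^(−1/2) = 1.0246.
Craft A's interval is proper; time dilation gives Δt_B = γΔτ = 1.0246 × 59.2 days = 60.66 days.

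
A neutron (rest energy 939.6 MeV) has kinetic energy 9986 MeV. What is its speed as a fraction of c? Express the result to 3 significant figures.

0.996c

γ = 1 + K/(mc²) = 1 + 9986/939.6 = 11.628.
β = √(1 − 1/γ²) = √(1 − 0.00739588) = √0.99260412 = 0.996.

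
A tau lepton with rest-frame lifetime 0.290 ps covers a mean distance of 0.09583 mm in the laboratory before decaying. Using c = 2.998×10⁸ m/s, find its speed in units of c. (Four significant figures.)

Lab distance = (lab lifetime)·v = γτ·βc, so βγ = d/(cτ) = 9.583×10^-5/(2.998×10⁸ × 2.900×10^-13) = 1.1022.
With βγ = 1.1022: γ² = 1 + (βγ)² = 2.21484, and β = (βγ)/γ = 1.1022/1.48823 = 0.7406.

0.7406c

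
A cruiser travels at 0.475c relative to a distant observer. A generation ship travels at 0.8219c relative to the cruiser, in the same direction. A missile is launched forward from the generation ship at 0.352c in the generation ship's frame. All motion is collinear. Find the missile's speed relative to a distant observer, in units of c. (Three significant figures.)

Compose velocities in two stages. Stage 1 (into S'): u₁ = (0.352+0.8219)/(1+0.352×0.8219) = 0.91049.
Stage 2 (into S): u = (0.91049+0.475)/(1+0.91049×0.475) = 0.96719, so the speed is 0.967c.

0.967c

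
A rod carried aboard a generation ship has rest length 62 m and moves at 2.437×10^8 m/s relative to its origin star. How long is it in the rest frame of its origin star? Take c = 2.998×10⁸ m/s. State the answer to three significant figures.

β = v/c = (2.437×10^8 m/s)/(2.998×10⁸ m/s) = 0.812875.
γ = 1/√(1 − β²) = 1/√(1 − 0.6607658) = 1/√0.3392342 = 1/0.582438 = 1.7169.
Length contraction: L = L₀/γ = 62/1.7169 = 36.1 m.

36.1 m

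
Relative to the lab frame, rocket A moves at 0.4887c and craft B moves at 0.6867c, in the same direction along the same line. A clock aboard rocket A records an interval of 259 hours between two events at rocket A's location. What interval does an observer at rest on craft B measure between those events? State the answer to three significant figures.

Transform rocket A's velocity into craft B's frame: (0.4887 − 0.6867)/(1 − 0.4887·0.6867) = −0.198/0.66440971, so the relative speed is 0.29801c.
At |u| = 0.29801c, γ = (1 − 0.08881)^(−1/2) = 1.0476.
The clock on rocket A records proper time, so craft B measures Δt = γΔτ = 1.0476 × 259 = 271 hours.

271 hours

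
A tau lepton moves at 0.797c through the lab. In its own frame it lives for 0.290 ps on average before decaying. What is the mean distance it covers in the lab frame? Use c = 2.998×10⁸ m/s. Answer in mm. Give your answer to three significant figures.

0.115 mm

γ = 1/√(1 − β²) = 1/√(1 − 0.635209) = 1/√0.364791 = 1/0.603979 = 1.6557.
Lab-frame lifetime: Δt = γτ = 1.6557 × 0.290 ps = 0.48015 ps.
Distance: d = vΔt = 0.797 × 2.998×10⁸ m/s × 4.8015×10^-13 s = 1.15×10^-4 m = 0.115 mm.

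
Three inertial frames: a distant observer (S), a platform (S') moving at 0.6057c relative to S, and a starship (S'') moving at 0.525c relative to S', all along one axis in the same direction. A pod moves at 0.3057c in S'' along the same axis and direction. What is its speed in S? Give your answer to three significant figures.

0.922c

Apply u = (u'+v)/(1+u'v) twice. Pod in the platform frame: (0.3057+0.525)/(1+0.3057·0.525) = 0.8307/1.1604925 = 0.71582c.
That velocity, transformed to the rest frame of a distant observer: (0.71582+0.6057)/(1+0.71582·0.6057) = 1.32152/1.433572174 = 0.92184c.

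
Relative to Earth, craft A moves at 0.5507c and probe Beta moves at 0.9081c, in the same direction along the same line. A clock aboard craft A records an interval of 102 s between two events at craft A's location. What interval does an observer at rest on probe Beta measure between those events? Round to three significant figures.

Speed of craft A in probe Beta's frame: u = (v_A − v_B)/(1 − v_A v_B/c²) = (0.5507 − 0.9081)/(1 − 0.5507×0.9081) = −0.3574/0.49990933 = −0.71493; |u| = 0.71493c.
At |u| = 0.71493c, γ = (1 − 0.511125)^(−1/2) = 1.4302.
The clock on craft A records proper time, so probe Beta measures Δt = γΔτ = 1.4302 × 102 = 146 s.

146 s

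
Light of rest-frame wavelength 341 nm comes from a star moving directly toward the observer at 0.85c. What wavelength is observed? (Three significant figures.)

Relativistic Doppler for wavelength: λ_obs = λ_src · √((1−β)/(1+β)).
With β = 0.85: factor = √(0.15/1.85) = 0.28475.
λ_obs = 341 × 0.28475 = 97.1 nm.

97.1 nm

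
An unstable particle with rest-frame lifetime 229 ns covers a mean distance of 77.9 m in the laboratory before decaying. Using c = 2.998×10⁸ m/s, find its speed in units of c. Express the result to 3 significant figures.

Let x = d/(cτ) = 77.90 m / (2.998×10⁸ m/s × 2.290×10^-7 s) = 1.1347. Since d = βγcτ, x = βγ = β/√(1−β²).
Solving: β² = x²/(1+x²) = 1.28754/2.28754 = 0.562849, so β = 0.750.

0.750c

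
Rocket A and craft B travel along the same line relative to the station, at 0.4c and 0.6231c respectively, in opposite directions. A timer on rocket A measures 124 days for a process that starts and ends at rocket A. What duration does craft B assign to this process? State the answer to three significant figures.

216 days

The velocity of rocket A relative to craft B is (0.4 + 0.6231)c / (1 + 0.4×0.6231) = 0.81898c; relative speed 0.81898c.
γ for this relative speed: γ = 1/√(1 − 0.670728) = 1.7427.
The clock on rocket A records proper time, so craft B measures Δt = γΔτ = 1.7427 × 124 = 216 days.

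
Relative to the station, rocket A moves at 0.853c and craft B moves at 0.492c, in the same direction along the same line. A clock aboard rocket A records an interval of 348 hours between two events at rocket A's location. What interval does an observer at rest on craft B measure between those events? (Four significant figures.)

Transform rocket A's velocity into craft B's frame: (0.853 − 0.492)/(1 − 0.853·0.492) = 0.361/0.580324, so the relative speed is 0.62207c.
At |u| = 0.62207c, γ = (1 − 0.386971)^(−1/2) = 1.2772.
The clock on rocket A records proper time, so craft B measures Δt = γΔτ = 1.2772 × 348 = 444.5 hours.

444.5 hours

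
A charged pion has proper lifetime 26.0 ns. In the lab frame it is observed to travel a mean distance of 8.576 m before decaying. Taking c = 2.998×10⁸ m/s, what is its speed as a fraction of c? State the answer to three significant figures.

Lab distance = (lab lifetime)·v = γτ·βc, so βγ = d/(cτ) = 8.576/(2.998×10⁸ × 2.600×10^-8) = 1.1002.
With βγ = 1.1002: γ² = 1 + (βγ)² = 2.21044, and β = (βγ)/γ = 1.1002/1.48675 = 0.740.

0.740c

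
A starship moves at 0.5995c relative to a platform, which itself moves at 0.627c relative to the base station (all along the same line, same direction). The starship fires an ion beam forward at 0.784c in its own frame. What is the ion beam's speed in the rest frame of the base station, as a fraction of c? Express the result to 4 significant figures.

First combine the ion beam and starship (S''→S'): u₁ = (0.784 + 0.5995)/(1 + 0.784×0.5995) = 1.3835/1.470008 = 0.94115.
Then combine with the platform (S'→S): u = (0.94115 + 0.627)/(1 + 0.94115×0.627) = 1.56815/1.59010105 = 0.9862.

0.9862c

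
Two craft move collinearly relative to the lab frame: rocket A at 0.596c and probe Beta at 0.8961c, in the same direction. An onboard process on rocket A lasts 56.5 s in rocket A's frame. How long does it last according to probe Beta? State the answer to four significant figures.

73.86 s

Speed of rocket A in probe Beta's frame: u = (v_A − v_B)/(1 − v_A v_B/c²) = (0.596 − 0.8961)/(1 − 0.596×0.8961) = −0.3001/0.4659244 = −0.6441; |u| = 0.6441c.
γ for this relative speed: γ = 1/√(1 − 0.414865) = 1.3073.
The clock on rocket A records proper time, so probe Beta measures Δt = γΔτ = 1.3073 × 56.5 = 73.86 s.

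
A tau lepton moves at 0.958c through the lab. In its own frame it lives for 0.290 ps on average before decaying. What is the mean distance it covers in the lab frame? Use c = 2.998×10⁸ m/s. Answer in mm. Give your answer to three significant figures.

0.290 mm

γ = 1/√(1 − β²) = 1/√(1 − 0.917764) = 1/√0.082236 = 1/0.286768 = 3.4871.
Lab-frame lifetime: Δt = γτ = 3.4871 × 0.290 ps = 1.0113 ps.
Distance: d = vΔt = 0.958 × 2.998×10⁸ m/s × 1.0113×10^-12 s = 2.90×10^-4 m = 0.290 mm.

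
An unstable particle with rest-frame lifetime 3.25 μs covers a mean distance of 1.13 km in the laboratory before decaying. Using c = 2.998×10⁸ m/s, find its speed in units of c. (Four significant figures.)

0.7573c

Lab distance = (lab lifetime)·v = γτ·βc, so βγ = d/(cτ) = 1130/(2.998×10⁸ × 3.250×10^-6) = 1.1597.
With βγ = 1.1597: γ² = 1 + (βγ)² = 2.3449, and β = (βγ)/γ = 1.1597/1.53131 = 0.7573.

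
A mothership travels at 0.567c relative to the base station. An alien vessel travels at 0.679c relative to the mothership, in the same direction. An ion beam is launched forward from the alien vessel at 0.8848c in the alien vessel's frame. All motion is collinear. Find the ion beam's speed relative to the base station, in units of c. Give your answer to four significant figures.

Compose velocities in two stages. Stage 1 (into S'): u₁ = (0.8848+0.679)/(1+0.8848×0.679) = 0.9769.
Stage 2 (into S): u = (0.9769+0.567)/(1+0.9769×0.567) = 0.99356, so the speed is 0.9936c.

0.9936c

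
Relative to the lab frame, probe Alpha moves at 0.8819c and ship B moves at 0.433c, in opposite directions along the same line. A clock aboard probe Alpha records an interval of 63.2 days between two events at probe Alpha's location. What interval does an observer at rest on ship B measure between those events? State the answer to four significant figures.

Speed of probe Alpha in ship B's frame: u = (v_A + v_B)/(1 + v_A v_B/c²) = (0.8819 + 0.433)/(1 + 0.8819×0.433) = 1.3149/1.3818627 = 0.95154; |u| = 0.95154c.
γ for this relative speed: γ = 1/√(1 − 0.905428) = 3.2518.
The clock on probe Alpha records proper time, so ship B measures Δt = γΔτ = 3.2518 × 63.2 = 205.5 days.

205.5 days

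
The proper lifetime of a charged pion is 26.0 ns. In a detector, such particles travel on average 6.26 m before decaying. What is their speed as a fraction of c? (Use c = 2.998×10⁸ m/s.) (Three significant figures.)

d = βγcτ ⇒ βγ = d/(cτ) = 6.260 m / (7.7948 m) = 0.8031.
β = (βγ)/√(1+(βγ)²) = 0.8031/√1.64497 = 0.626.

0.626c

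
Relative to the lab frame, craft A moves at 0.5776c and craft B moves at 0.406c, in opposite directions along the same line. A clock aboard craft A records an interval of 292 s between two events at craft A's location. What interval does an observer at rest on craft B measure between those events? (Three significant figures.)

483 s

The velocity of craft A relative to craft B is (0.5776 + 0.406)c / (1 + 0.5776×0.406) = 0.79676c; relative speed 0.79676c.
γ for this relative speed: γ = 1/√(1 − 0.634826) = 1.6548.
The clock on craft A records proper time, so craft B measures Δt = γΔτ = 1.6548 × 292 = 483 s.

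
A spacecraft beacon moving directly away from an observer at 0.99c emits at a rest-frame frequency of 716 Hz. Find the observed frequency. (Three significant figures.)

Relativistic Doppler (source moving away): f_obs = f_src · √((1−β)/(1+β)).
With β = 0.99: factor = √(0.01/1.99) = 0.070888.
f_obs = 716 × 0.070888 = 50.8 Hz.

50.8 Hz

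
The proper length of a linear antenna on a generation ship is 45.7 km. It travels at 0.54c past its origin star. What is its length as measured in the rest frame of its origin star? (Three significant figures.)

Lorentz factor: γ = (1 − 0.2916)^(−1/2) = 1.1881.
Along the direction of motion the measured length is L₀/γ = 45.7/1.1881 = 38.5 km.

38.5 km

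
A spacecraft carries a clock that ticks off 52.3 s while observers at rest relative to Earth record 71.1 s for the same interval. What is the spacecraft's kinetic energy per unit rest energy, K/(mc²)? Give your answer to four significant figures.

γ = Δt/Δτ = 71.1/52.3 = 1.35946.
Since K = (γ−1)mc², K/(mc²) = 1.35946 − 1 = 0.3595.

0.3595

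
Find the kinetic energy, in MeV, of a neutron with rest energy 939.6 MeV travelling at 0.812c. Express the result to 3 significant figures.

With β = 0.812, γ = 1/√(1 − 0.812²) = 1/√0.340656 = 1.71333.
Kinetic energy: K = (γ − 1)mc² = (1.71333 − 1) × 939.6 MeV = 0.71333 × 939.6 = 670 MeV.

670 MeV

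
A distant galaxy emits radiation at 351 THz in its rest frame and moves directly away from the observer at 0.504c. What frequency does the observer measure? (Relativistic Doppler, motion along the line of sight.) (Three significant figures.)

Relativistic Doppler (source moving away): f_obs = f_src · √((1−β)/(1+β)).
With β = 0.504: factor = √(0.496/1.504) = 0.57427.
f_obs = 351 × 0.57427 = 202 THz.

202 THz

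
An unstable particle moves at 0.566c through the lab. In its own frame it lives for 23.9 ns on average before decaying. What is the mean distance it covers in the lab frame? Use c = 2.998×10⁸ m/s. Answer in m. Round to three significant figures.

4.92 m

With β = 0.566, γ = 1/√(1 − 0.566²) = 1/√0.679644 = 1.213.
Lab-frame lifetime: Δt = γτ = 1.213 × 23.9 ns = 28.991 ns.
Distance: d = vΔt = 0.566 × 2.998×10⁸ m/s × 2.8991×10^-8 s = 4.92 m.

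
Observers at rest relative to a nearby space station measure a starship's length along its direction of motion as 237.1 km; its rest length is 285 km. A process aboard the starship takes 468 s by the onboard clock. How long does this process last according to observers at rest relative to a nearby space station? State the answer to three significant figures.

563 s

From L = L₀/γ: γ = 285/237.1 = 1.20202.
Δt = γΔτ = 1.20202 × 468 = 563 s.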